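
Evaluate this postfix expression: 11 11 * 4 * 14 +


Processing tokens left to right:
Push 11, Push 11
Pop 11 and 11, compute 11 * 11 = 121, push 121
Push 4
Pop 121 and 4, compute 121 * 4 = 484, push 484
Push 14
Pop 484 and 14, compute 484 + 14 = 498, push 498
Stack result: 498

498


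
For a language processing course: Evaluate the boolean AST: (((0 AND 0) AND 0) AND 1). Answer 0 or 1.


Step 1: Evaluate inner node
  0 AND 0 = 0
Step 2: Evaluate next node
  0 AND 0 = 0
Step 3: Evaluate root node
  0 AND 1 = 0

0


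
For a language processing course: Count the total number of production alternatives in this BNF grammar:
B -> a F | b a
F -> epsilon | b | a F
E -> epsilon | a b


Counting alternatives per rule:
  B: 2 alternative(s)
  F: 3 alternative(s)
  E: 2 alternative(s)
Sum: 2 + 3 + 2 = 7

7


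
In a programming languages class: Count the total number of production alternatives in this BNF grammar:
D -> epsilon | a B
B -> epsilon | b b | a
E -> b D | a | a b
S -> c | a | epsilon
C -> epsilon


Counting alternatives per rule:
  D: 2 alternative(s)
  B: 3 alternative(s)
  E: 3 alternative(s)
  S: 3 alternative(s)
  C: 1 alternative(s)
Sum: 2 + 3 + 3 + 3 + 1 = 12

12


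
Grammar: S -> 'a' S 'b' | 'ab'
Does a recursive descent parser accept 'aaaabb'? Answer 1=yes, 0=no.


Grammar accepts strings of the form a^n b^n (n >= 1)
Word: 'aaaabb'
Counting: 4 a's and 2 b's
Check: 4 == 2? No
Mismatch: a-count != b-count
Rejected

0


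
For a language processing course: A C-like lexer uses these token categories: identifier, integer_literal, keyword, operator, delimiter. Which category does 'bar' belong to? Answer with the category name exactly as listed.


Token: 'bar'
Checking categories:
  identifier: YES
  integer_literal: no
  operator: no
  keyword: no
  delimiter: no
Category: identifier

identifier


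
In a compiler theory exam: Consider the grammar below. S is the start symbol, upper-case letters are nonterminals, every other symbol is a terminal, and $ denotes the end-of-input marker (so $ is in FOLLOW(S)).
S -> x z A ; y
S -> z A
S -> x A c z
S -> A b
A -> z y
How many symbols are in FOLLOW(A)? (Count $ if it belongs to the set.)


S is the start symbol and does not occur in any rule body, so FOLLOW(S) = {$}.
Examining every occurrence of A in a rule body:
  S -> x z A ; y : A is followed by terminal ';' -> add ';'
  S -> z A : A is at the right end -> add FOLLOW(S) = {$}
  S -> x A c z : A is followed by terminal 'c' -> add 'c'
  S -> A b : A is followed by terminal 'b' -> add 'b'
  A -> z y : A does not occur in the body -> contributes nothing
FOLLOW(A) = {;, b, c, $}
Count: 4

4


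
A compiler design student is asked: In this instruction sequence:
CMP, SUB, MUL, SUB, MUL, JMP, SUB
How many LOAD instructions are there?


Scanning instruction sequence for LOAD:
  Position 1: CMP
  Position 2: SUB
  Position 3: MUL
  Position 4: SUB
  Position 5: MUL
  Position 6: JMP
  Position 7: SUB
Matches at positions: []
Total LOAD count: 0

0


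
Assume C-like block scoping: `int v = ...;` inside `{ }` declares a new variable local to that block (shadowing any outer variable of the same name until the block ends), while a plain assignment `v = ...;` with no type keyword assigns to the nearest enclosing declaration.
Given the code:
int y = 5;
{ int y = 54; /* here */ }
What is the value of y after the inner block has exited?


Analyzing scoping rules:
Outer scope: declares y = 5
Inner block: 'int y = 54;' declares a NEW y that shadows the outer one
When the block exits the inner y goes out of scope; the outer y was never modified -> 5
Result: 5

5


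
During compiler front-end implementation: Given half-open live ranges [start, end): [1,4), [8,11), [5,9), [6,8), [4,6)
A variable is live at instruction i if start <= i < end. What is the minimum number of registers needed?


Live ranges:
  Var0: [1, 4)
  Var1: [8, 11)
  Var2: [5, 9)
  Var3: [6, 8)
  Var4: [4, 6)
Sweep-line events (position, delta, active):
  pos=1 start -> active=1
  pos=4 end -> active=0
  pos=4 start -> active=1
  pos=5 start -> active=2
  pos=6 end -> active=1
  pos=6 start -> active=2
  pos=8 end -> active=1
  pos=8 start -> active=2
  pos=9 end -> active=1
  pos=11 end -> active=0
Maximum simultaneous active: 2
Minimum registers needed: 2

2


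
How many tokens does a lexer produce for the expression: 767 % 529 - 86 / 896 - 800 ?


Scanning '767 % 529 - 86 / 896 - 800'
Token 1: '767' -> integer_literal
Token 2: '%' -> operator
Token 3: '529' -> integer_literal
Token 4: '-' -> operator
Token 5: '86' -> integer_literal
Token 6: '/' -> operator
Token 7: '896' -> integer_literal
Token 8: '-' -> operator
Token 9: '800' -> integer_literal
Total tokens: 9

9


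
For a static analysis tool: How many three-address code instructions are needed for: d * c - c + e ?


Expression: d * c - c + e
Generating three-address code (respecting * over +/- precedence):
  Instruction 1: t1 = d * c
  Instruction 2: t2 = t1 - c
  Instruction 3: t3 = t2 + e
Total instructions: 3

3


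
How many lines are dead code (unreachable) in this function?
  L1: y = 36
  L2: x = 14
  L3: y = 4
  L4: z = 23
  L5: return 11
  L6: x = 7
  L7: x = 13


Analyzing control flow:
  L1: reachable (before return)
  L2: reachable (before return)
  L3: reachable (before return)
  L4: reachable (before return)
  L5: reachable (return statement)
  L6: DEAD (after return at L5)
  L7: DEAD (after return at L5)
Return at L5, total lines = 7
Dead lines: L6 through L7
Count: 2

2


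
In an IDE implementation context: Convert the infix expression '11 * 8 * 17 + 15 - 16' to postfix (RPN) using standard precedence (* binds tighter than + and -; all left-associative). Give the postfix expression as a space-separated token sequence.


Applying the shunting-yard algorithm:
  Operand 11 -> output
  Push '*' onto operator stack -> op-stack: [*]
  Operand 8 -> output
  See '*' (prec 2); top '*' (prec 2) >= it -> pop '*' to output
  Push '*' onto operator stack -> op-stack: [*]
  Operand 17 -> output
  See '+' (prec 1); top '*' (prec 2) >= it -> pop '*' to output
  Push '+' onto operator stack -> op-stack: [+]
  Operand 15 -> output
  See '-' (prec 1); top '+' (prec 1) >= it -> pop '+' to output
  Push '-' onto operator stack -> op-stack: [-]
  Operand 16 -> output
  End of input: pop '-' to output
Postfix result: 11 8 * 17 * 15 + 16 -

11 8 * 17 * 15 + 16 -


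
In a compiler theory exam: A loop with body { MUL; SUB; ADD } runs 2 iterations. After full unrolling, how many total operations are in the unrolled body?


Loop body operations: MUL, SUB, ADD (3 ops per iteration)
Unrolling 2 iterations:
  Iteration 1: MUL, SUB, ADD (3 ops)
  Iteration 2: MUL, SUB, ADD (3 ops)
Total: 2 iterations * 3 ops/iter = 6 operations

6


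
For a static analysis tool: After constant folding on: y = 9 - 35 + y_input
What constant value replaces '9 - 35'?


Identifying constant sub-expression:
  Original: y = 9 - 35 + y_input
  9 and 35 are both compile-time constants
  Evaluating: 9 - 35 = -26
  After folding: y = -26 + y_input

-26


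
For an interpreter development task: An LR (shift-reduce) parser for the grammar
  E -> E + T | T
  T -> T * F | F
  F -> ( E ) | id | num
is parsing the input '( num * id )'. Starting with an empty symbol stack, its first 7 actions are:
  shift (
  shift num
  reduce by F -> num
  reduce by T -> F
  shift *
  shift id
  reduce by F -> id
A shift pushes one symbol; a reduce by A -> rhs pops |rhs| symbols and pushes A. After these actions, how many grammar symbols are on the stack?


Tracking the symbol stack through each action:
  Action 1: shift '(' : push -> stack = [(] (size 1)
  Action 2: shift 'num' : push -> stack = [(, num] (size 2)
  Action 3: reduce by F -> num : pop 1, push F -> stack = [(, F] (size 2)
  Action 4: reduce by T -> F : pop 1, push T -> stack = [(, T] (size 2)
  Action 5: shift '*' : push -> stack = [(, T, *] (size 3)
  Action 6: shift 'id' : push -> stack = [(, T, *, id] (size 4)
  Action 7: reduce by F -> id : pop 1, push F -> stack = [(, T, *, F] (size 4)
Final stack size: 4

4


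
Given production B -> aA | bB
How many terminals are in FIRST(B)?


Production: B -> aA | bB
Examining each alternative for leading terminals:
  B -> aA : first terminal = 'a'
  B -> bB : first terminal = 'b'
FIRST(B) = {a, b}
Count: 2

2


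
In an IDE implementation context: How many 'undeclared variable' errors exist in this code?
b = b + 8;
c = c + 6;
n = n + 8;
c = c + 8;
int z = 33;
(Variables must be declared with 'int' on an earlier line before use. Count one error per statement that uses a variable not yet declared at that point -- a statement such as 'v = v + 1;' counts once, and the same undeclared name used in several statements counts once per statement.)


Scanning code line by line:
  Line 1: use 'b' -> ERROR (undeclared)
  Line 2: use 'c' -> ERROR (undeclared)
  Line 3: use 'n' -> ERROR (undeclared)
  Line 4: use 'c' -> ERROR (undeclared)
  Line 5: declare 'z' -> declared = ['z']
Total undeclared variable errors: 4

4


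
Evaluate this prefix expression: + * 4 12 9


Parsing prefix expression: + * 4 12 9
Step 1: Innermost operation '* 4 12'
  4 * 12 = 48
Step 2: Outer operation '+ [48] 9'
  48 + 9 = 57

57


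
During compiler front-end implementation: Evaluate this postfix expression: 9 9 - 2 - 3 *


Processing tokens left to right:
Push 9, Push 9
Pop 9 and 9, compute 9 - 9 = 0, push 0
Push 2
Pop 0 and 2, compute 0 - 2 = -2, push -2
Push 3
Pop -2 and 3, compute -2 * 3 = -6, push -6
Stack result: -6

-6


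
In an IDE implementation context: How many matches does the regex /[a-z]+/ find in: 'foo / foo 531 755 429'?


Pattern: /[a-z]+/ (identifiers)
Input: 'foo / foo 531 755 429'
Scanning for matches:
  Match 1: 'foo'
  Match 2: 'foo'
Total matches: 2

2


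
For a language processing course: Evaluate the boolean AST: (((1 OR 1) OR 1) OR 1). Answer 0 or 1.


Step 1: Evaluate inner node
  1 OR 1 = 1
Step 2: Evaluate next node
  1 OR 1 = 1
Step 3: Evaluate root node
  1 OR 1 = 1

1


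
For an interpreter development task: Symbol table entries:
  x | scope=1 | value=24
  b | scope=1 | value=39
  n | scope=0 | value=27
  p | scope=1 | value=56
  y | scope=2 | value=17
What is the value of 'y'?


Searching symbol table for 'y':
  x | scope=1 | value=24
  b | scope=1 | value=39
  n | scope=0 | value=27
  p | scope=1 | value=56
  y | scope=2 | value=17 <- MATCH
Found 'y' at scope 2 with value 17

17


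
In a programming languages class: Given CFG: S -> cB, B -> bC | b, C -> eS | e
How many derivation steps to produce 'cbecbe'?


Grammar: S -> cB, B -> bC | b, C -> eS | e
Deriving 'cbecbe':
Step 1: S -> cB => cB
Step 2: B -> bC => cbC
Step 3: C -> eS => cbeS
Step 4: S -> cB => cbecB
Step 5: B -> bC => cbecbC
Step 6: C -> e => cbecbe
Total derivation steps: 6

6


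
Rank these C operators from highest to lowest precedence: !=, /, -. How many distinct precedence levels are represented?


Looking up precedence for each operator:
  != -> precedence 3
  / -> precedence 6
  - -> precedence 5
Sorted highest to lowest: /, -, !=
Distinct precedence values: [6, 5, 3]
Number of distinct levels: 3

3


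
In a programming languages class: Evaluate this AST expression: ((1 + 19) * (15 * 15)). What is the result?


Expression: ((1 + 19) * (15 * 15))
Evaluating step by step:
  1 + 19 = 20
  15 * 15 = 225
  20 * 225 = 4500
Result: 4500

4500


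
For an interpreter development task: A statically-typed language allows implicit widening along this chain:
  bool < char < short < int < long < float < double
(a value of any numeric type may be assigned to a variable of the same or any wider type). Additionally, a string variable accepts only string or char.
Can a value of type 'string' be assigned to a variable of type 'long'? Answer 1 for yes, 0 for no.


Target variable type: long
Source value type: string
Rule: string cannot widen to any numeric type
Result: 0

0


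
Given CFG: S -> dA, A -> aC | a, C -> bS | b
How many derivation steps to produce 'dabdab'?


Grammar: S -> dA, A -> aC | a, C -> bS | b
Deriving 'dabdab':
Step 1: S -> dA => dA
Step 2: A -> aC => daC
Step 3: C -> bS => dabS
Step 4: S -> dA => dabdA
Step 5: A -> aC => dabdaC
Step 6: C -> b => dabdab
Total derivation steps: 6

6


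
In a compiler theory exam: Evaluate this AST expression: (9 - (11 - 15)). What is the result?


Expression: (9 - (11 - 15))
Evaluating step by step:
  11 - 15 = -4
  9 - -4 = 13
Result: 13

13


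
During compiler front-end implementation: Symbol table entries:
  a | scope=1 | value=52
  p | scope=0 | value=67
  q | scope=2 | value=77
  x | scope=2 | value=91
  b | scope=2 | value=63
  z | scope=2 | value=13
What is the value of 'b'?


Searching symbol table for 'b':
  a | scope=1 | value=52
  p | scope=0 | value=67
  q | scope=2 | value=77
  x | scope=2 | value=91
  b | scope=2 | value=63 <- MATCH
  z | scope=2 | value=13
Found 'b' at scope 2 with value 63

63


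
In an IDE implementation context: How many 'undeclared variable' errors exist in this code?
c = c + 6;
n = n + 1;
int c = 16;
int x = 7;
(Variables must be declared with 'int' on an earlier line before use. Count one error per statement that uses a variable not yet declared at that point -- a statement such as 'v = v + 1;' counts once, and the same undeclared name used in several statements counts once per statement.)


Scanning code line by line:
  Line 1: use 'c' -> ERROR (undeclared)
  Line 2: use 'n' -> ERROR (undeclared)
  Line 3: declare 'c' -> declared = ['c']
  Line 4: declare 'x' -> declared = ['c', 'x']
Total undeclared variable errors: 2

2


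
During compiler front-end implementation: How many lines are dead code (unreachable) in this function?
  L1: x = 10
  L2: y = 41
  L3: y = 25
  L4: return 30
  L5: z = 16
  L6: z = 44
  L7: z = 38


Analyzing control flow:
  L1: reachable (before return)
  L2: reachable (before return)
  L3: reachable (before return)
  L4: reachable (return statement)
  L5: DEAD (after return at L4)
  L6: DEAD (after return at L4)
  L7: DEAD (after return at L4)
Return at L4, total lines = 7
Dead lines: L5 through L7
Count: 3

3


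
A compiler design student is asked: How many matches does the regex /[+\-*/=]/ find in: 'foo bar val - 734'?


Pattern: /[+\-*/=]/ (operators)
Input: 'foo bar val - 734'
Scanning for matches:
  Match 1: '-'
Total matches: 1

1


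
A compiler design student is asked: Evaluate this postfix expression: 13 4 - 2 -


Processing tokens left to right:
Push 13, Push 4
Pop 13 and 4, compute 13 - 4 = 9, push 9
Push 2
Pop 9 and 2, compute 9 - 2 = 7, push 7
Stack result: 7

7


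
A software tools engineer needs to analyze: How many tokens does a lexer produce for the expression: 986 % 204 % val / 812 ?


Scanning '986 % 204 % val / 812'
Token 1: '986' -> integer_literal
Token 2: '%' -> operator
Token 3: '204' -> integer_literal
Token 4: '%' -> operator
Token 5: 'val' -> identifier
Token 6: '/' -> operator
Token 7: '812' -> integer_literal
Total tokens: 7

7


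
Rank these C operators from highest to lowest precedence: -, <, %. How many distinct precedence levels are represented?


Looking up precedence for each operator:
  - -> precedence 5
  < -> precedence 4
  % -> precedence 6
Sorted highest to lowest: %, -, <
Distinct precedence values: [6, 5, 4]
Number of distinct levels: 3

3


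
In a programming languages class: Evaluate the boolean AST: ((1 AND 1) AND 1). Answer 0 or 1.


Step 1: Evaluate inner node
  1 AND 1 = 1
Step 2: Evaluate root node
  1 AND 1 = 1

1


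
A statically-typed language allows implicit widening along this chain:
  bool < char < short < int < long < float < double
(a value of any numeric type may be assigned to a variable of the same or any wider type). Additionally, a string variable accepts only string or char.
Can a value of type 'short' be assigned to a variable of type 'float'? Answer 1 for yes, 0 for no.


Target variable type: float
Source value type: short
Numeric ranks: short=2, float=5
Widening allowed iff rank(source) <= rank(target): 2 <= 5? Yes
Result: 1

1


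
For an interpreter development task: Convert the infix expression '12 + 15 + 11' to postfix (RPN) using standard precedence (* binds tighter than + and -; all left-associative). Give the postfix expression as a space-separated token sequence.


Applying the shunting-yard algorithm:
  Operand 12 -> output
  Push '+' onto operator stack -> op-stack: [+]
  Operand 15 -> output
  See '+' (prec 1); top '+' (prec 1) >= it -> pop '+' to output
  Push '+' onto operator stack -> op-stack: [+]
  Operand 11 -> output
  End of input: pop '+' to output
Postfix result: 12 15 + 11 +

12 15 + 11 +


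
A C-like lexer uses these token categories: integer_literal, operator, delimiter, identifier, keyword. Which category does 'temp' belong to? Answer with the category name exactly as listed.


Token: 'temp'
Checking categories:
  identifier: YES
  integer_literal: no
  operator: no
  keyword: no
  delimiter: no
Category: identifier

identifier


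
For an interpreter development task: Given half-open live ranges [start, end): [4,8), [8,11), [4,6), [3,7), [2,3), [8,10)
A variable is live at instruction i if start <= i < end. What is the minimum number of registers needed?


Live ranges:
  Var0: [4, 8)
  Var1: [8, 11)
  Var2: [4, 6)
  Var3: [3, 7)
  Var4: [2, 3)
  Var5: [8, 10)
Sweep-line events (position, delta, active):
  pos=2 start -> active=1
  pos=3 end -> active=0
  pos=3 start -> active=1
  pos=4 start -> active=2
  pos=4 start -> active=3
  pos=6 end -> active=2
  pos=7 end -> active=1
  pos=8 end -> active=0
  pos=8 start -> active=1
  pos=8 start -> active=2
  pos=10 end -> active=1
  pos=11 end -> active=0
Maximum simultaneous active: 3
Minimum registers needed: 3

3


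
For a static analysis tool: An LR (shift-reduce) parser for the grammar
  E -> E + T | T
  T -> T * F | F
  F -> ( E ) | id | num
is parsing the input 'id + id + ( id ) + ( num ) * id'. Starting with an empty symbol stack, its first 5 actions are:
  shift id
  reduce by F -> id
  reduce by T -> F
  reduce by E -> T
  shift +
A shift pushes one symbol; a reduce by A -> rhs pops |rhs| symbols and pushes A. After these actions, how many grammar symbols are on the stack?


Tracking the symbol stack through each action:
  Action 1: shift 'id' : push -> stack = [id] (size 1)
  Action 2: reduce by F -> id : pop 1, push F -> stack = [F] (size 1)
  Action 3: reduce by T -> F : pop 1, push T -> stack = [T] (size 1)
  Action 4: reduce by E -> T : pop 1, push E -> stack = [E] (size 1)
  Action 5: shift '+' : push -> stack = [E, +] (size 2)
Final stack size: 2

2


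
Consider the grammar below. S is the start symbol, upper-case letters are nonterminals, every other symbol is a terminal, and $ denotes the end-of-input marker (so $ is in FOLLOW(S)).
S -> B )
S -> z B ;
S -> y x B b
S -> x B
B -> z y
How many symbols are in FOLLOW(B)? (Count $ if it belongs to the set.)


S is the start symbol and does not occur in any rule body, so FOLLOW(S) = {$}.
Examining every occurrence of B in a rule body:
  S -> B ) : B is followed by terminal ')' -> add ')'
  S -> z B ; : B is followed by terminal ';' -> add ';'
  S -> y x B b : B is followed by terminal 'b' -> add 'b'
  S -> x B : B is at the right end -> add FOLLOW(S) = {$}
  B -> z y : B does not occur in the body -> contributes nothing
FOLLOW(B) = {), ;, b, $}
Count: 4

4


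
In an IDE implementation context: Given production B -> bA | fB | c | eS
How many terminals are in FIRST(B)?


Production: B -> bA | fB | c | eS
Examining each alternative for leading terminals:
  B -> bA : first terminal = 'b'
  B -> fB : first terminal = 'f'
  B -> c : first terminal = 'c'
  B -> eS : first terminal = 'e'
FIRST(B) = {b, c, e, f}
Count: 4

4


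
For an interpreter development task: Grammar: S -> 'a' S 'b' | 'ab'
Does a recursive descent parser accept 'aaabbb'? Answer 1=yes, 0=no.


Grammar accepts strings of the form a^n b^n (n >= 1)
Word: 'aaabbb'
Counting: 3 a's and 3 b's
Check: 3 == 3? Yes
Derivation (S -> aSb applied 2 time(s), then S -> ab): S => aSb => aaSbb => aaabbb
Accepted

1


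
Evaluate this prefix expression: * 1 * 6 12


Parsing prefix expression: * 1 * 6 12
Step 1: Innermost operation '* 6 12'
  6 * 12 = 72
Step 2: Outer operation '* 1 [72]'
  1 * 72 = 72

72


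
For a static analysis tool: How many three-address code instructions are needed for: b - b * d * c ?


Expression: b - b * d * c
Generating three-address code (respecting * over +/- precedence):
  Instruction 1: t1 = b * d
  Instruction 2: t2 = t1 * c
  Instruction 3: t3 = b - t2
Total instructions: 3

3


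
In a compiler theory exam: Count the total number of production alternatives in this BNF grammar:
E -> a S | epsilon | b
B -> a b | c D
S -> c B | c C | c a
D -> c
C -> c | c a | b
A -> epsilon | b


Counting alternatives per rule:
  E: 3 alternative(s)
  B: 2 alternative(s)
  S: 3 alternative(s)
  D: 1 alternative(s)
  C: 3 alternative(s)
  A: 2 alternative(s)
Sum: 3 + 2 + 3 + 1 + 3 + 2 = 14

14


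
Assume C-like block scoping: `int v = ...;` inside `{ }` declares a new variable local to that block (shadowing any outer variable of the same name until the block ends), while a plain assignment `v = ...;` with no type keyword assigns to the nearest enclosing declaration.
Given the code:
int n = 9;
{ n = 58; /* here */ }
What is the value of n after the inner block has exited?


Analyzing scoping rules:
Outer scope: declares n = 9
Inner block: 'n = 58;' has no type keyword, so it is an assignment to the outer n (no shadowing)
The assignment changed the outer variable itself, so the new value persists after the block -> 58
Result: 58

58


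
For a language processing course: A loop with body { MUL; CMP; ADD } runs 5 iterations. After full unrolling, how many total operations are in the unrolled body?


Loop body operations: MUL, CMP, ADD (3 ops per iteration)
Unrolling 5 iterations:
  Iteration 1: MUL, CMP, ADD (3 ops)
  Iteration 2: MUL, CMP, ADD (3 ops)
  Iteration 3: MUL, CMP, ADD (3 ops)
  Iteration 4: MUL, CMP, ADD (3 ops)
  Iteration 5: MUL, CMP, ADD (3 ops)
Total: 5 iterations * 3 ops/iter = 15 operations

15


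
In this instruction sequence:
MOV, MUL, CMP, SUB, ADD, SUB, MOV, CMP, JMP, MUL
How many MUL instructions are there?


Scanning instruction sequence for MUL:
  Position 1: MOV
  Position 2: MUL <- MATCH
  Position 3: CMP
  Position 4: SUB
  Position 5: ADD
  Position 6: SUB
  Position 7: MOV
  Position 8: CMP
  Position 9: JMP
  Position 10: MUL <- MATCH
Matches at positions: [2, 10]
Total MUL count: 2

2


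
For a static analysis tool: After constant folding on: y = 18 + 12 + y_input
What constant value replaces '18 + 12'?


Identifying constant sub-expression:
  Original: y = 18 + 12 + y_input
  18 and 12 are both compile-time constants
  Evaluating: 18 + 12 = 30
  After folding: y = 30 + y_input

30


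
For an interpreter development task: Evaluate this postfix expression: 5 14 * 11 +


Processing tokens left to right:
Push 5, Push 14
Pop 5 and 14, compute 5 * 14 = 70, push 70
Push 11
Pop 70 and 11, compute 70 + 11 = 81, push 81
Stack result: 81

81


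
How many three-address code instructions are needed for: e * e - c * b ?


Expression: e * e - c * b
Generating three-address code (respecting * over +/- precedence):
  Instruction 1: t1 = e * e
  Instruction 2: t2 = c * b
  Instruction 3: t3 = t1 - t2
Total instructions: 3

3


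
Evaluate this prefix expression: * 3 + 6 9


Parsing prefix expression: * 3 + 6 9
Step 1: Innermost operation '+ 6 9'
  6 + 9 = 15
Step 2: Outer operation '* 3 [15]'
  3 * 15 = 45

45


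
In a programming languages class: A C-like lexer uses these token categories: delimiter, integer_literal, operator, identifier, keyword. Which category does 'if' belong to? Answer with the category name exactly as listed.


Token: 'if'
Checking categories:
  identifier: no
  integer_literal: no
  operator: no
  keyword: YES
  delimiter: no
Category: keyword

keyword


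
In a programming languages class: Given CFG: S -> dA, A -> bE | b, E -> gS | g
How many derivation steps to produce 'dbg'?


Grammar: S -> dA, A -> bE | b, E -> gS | g
Deriving 'dbg':
Step 1: S -> dA => dA
Step 2: A -> bE => dbE
Step 3: E -> g => dbg
Total derivation steps: 3

3


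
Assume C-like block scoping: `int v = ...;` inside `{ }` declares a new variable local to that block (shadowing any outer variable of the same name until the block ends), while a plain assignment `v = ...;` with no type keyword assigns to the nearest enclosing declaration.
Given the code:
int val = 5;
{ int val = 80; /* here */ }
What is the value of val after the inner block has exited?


Analyzing scoping rules:
Outer scope: declares val = 5
Inner block: 'int val = 80;' declares a NEW val that shadows the outer one
When the block exits the inner val goes out of scope; the outer val was never modified -> 5
Result: 5

5


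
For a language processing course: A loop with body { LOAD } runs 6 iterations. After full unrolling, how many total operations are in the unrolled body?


Loop body operations: LOAD (1 op per iteration)
Unrolling 6 iterations:
  Iteration 1: LOAD (1 ops)
  Iteration 2: LOAD (1 ops)
  Iteration 3: LOAD (1 ops)
  Iteration 4: LOAD (1 ops)
  Iteration 5: LOAD (1 ops)
  Iteration 6: LOAD (1 ops)
Total: 6 iterations * 1 ops/iter = 6 operations

6


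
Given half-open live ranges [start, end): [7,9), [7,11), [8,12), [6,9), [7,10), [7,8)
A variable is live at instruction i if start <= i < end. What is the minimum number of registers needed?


Live ranges:
  Var0: [7, 9)
  Var1: [7, 11)
  Var2: [8, 12)
  Var3: [6, 9)
  Var4: [7, 10)
  Var5: [7, 8)
Sweep-line events (position, delta, active):
  pos=6 start -> active=1
  pos=7 start -> active=2
  pos=7 start -> active=3
  pos=7 start -> active=4
  pos=7 start -> active=5
  pos=8 end -> active=4
  pos=8 start -> active=5
  pos=9 end -> active=4
  pos=9 end -> active=3
  pos=10 end -> active=2
  pos=11 end -> active=1
  pos=12 end -> active=0
Maximum simultaneous active: 5
Minimum registers needed: 5

5


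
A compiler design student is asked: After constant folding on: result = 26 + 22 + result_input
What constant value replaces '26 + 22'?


Identifying constant sub-expression:
  Original: result = 26 + 22 + result_input
  26 and 22 are both compile-time constants
  Evaluating: 26 + 22 = 48
  After folding: result = 48 + result_input

48


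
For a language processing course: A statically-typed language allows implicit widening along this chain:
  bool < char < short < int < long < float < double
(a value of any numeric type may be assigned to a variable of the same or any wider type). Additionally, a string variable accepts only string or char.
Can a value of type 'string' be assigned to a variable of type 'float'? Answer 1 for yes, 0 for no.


Target variable type: float
Source value type: string
Rule: string cannot widen to any numeric type
Result: 0

0


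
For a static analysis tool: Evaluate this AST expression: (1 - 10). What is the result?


Expression: (1 - 10)
Evaluating step by step:
  1 - 10 = -9
Result: -9

-9


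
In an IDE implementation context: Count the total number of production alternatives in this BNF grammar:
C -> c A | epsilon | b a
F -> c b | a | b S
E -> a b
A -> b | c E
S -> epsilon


Counting alternatives per rule:
  C: 3 alternative(s)
  F: 3 alternative(s)
  E: 1 alternative(s)
  A: 2 alternative(s)
  S: 1 alternative(s)
Sum: 3 + 3 + 1 + 2 + 1 = 10

10


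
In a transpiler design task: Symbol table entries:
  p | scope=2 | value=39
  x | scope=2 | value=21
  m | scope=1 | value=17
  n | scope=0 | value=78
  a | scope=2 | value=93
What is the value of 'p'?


Searching symbol table for 'p':
  p | scope=2 | value=39 <- MATCH
  x | scope=2 | value=21
  m | scope=1 | value=17
  n | scope=0 | value=78
  a | scope=2 | value=93
Found 'p' at scope 2 with value 39

39


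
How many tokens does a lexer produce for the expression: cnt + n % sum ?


Scanning 'cnt + n % sum'
Token 1: 'cnt' -> identifier
Token 2: '+' -> operator
Token 3: 'n' -> identifier
Token 4: '%' -> operator
Token 5: 'sum' -> identifier
Total tokens: 5

5


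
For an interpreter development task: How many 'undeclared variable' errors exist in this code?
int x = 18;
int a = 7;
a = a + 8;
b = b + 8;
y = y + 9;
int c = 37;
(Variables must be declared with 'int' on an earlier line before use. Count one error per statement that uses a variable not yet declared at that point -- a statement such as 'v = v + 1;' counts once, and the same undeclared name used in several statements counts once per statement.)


Scanning code line by line:
  Line 1: declare 'x' -> declared = ['x']
  Line 2: declare 'a' -> declared = ['a', 'x']
  Line 3: use 'a' -> OK (declared)
  Line 4: use 'b' -> ERROR (undeclared)
  Line 5: use 'y' -> ERROR (undeclared)
  Line 6: declare 'c' -> declared = ['a', 'c', 'x']
Total undeclared variable errors: 2

2


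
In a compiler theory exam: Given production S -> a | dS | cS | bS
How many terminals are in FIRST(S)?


Production: S -> a | dS | cS | bS
Examining each alternative for leading terminals:
  S -> a : first terminal = 'a'
  S -> dS : first terminal = 'd'
  S -> cS : first terminal = 'c'
  S -> bS : first terminal = 'b'
FIRST(S) = {a, b, c, d}
Count: 4

4


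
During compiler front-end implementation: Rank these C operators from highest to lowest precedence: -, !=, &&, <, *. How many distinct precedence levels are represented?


Looking up precedence for each operator:
  - -> precedence 5
  != -> precedence 3
  && -> precedence 2
  < -> precedence 4
  * -> precedence 6
Sorted highest to lowest: *, -, <, !=, &&
Distinct precedence values: [6, 5, 4, 3, 2]
Number of distinct levels: 5

5


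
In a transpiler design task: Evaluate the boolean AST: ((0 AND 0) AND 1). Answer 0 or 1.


Step 1: Evaluate inner node
  0 AND 0 = 0
Step 2: Evaluate root node
  0 AND 1 = 0

0


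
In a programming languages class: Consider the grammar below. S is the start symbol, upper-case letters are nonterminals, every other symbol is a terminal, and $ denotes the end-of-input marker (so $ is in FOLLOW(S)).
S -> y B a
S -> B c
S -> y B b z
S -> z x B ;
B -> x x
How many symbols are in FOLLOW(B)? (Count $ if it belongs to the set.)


S is the start symbol and does not occur in any rule body, so FOLLOW(S) = {$}.
Examining every occurrence of B in a rule body:
  S -> y B a : B is followed by terminal 'a' -> add 'a'
  S -> B c : B is followed by terminal 'c' -> add 'c'
  S -> y B b z : B is followed by terminal 'b' -> add 'b'
  S -> z x B ; : B is followed by terminal ';' -> add ';'
  B -> x x : B does not occur in the body -> contributes nothing
FOLLOW(B) = {;, a, b, c}
Count: 4

4


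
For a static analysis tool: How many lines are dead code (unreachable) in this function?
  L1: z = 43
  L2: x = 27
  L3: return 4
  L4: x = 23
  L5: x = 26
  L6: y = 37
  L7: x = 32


Analyzing control flow:
  L1: reachable (before return)
  L2: reachable (before return)
  L3: reachable (return statement)
  L4: DEAD (after return at L3)
  L5: DEAD (after return at L3)
  L6: DEAD (after return at L3)
  L7: DEAD (after return at L3)
Return at L3, total lines = 7
Dead lines: L4 through L7
Count: 4

4


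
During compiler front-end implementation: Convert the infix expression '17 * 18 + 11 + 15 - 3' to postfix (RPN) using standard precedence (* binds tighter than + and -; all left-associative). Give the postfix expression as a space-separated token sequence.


Applying the shunting-yard algorithm:
  Operand 17 -> output
  Push '*' onto operator stack -> op-stack: [*]
  Operand 18 -> output
  See '+' (prec 1); top '*' (prec 2) >= it -> pop '*' to output
  Push '+' onto operator stack -> op-stack: [+]
  Operand 11 -> output
  See '+' (prec 1); top '+' (prec 1) >= it -> pop '+' to output
  Push '+' onto operator stack -> op-stack: [+]
  Operand 15 -> output
  See '-' (prec 1); top '+' (prec 1) >= it -> pop '+' to output
  Push '-' onto operator stack -> op-stack: [-]
  Operand 3 -> output
  End of input: pop '-' to output
Postfix result: 17 18 * 11 + 15 + 3 -

17 18 * 11 + 15 + 3 -


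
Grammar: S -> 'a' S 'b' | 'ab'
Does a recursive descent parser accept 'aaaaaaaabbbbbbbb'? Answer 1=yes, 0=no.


Grammar accepts strings of the form a^n b^n (n >= 1)
Word: 'aaaaaaaabbbbbbbb'
Counting: 8 a's and 8 b's
Check: 8 == 8? Yes
Derivation (S -> aSb applied 7 time(s), then S -> ab): S => aSb => aaSbb => aaaSbbb => aaaaSbbbb => aaaaaSbbbbb => aaaaaaSbbbbbb => aaaaaaaSbbbbbbb => aaaaaaaabbbbbbbb
Accepted

1


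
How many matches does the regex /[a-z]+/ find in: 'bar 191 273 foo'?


Pattern: /[a-z]+/ (identifiers)
Input: 'bar 191 273 foo'
Scanning for matches:
  Match 1: 'bar'
  Match 2: 'foo'
Total matches: 2

2


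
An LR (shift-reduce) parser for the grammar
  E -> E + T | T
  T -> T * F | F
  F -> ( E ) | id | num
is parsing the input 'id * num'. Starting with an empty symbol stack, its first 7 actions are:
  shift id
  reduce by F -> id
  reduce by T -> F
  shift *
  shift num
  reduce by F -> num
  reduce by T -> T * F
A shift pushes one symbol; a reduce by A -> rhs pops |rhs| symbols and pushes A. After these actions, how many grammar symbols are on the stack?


Tracking the symbol stack through each action:
  Action 1: shift 'id' : push -> stack = [id] (size 1)
  Action 2: reduce by F -> id : pop 1, push F -> stack = [F] (size 1)
  Action 3: reduce by T -> F : pop 1, push T -> stack = [T] (size 1)
  Action 4: shift '*' : push -> stack = [T, *] (size 2)
  Action 5: shift 'num' : push -> stack = [T, *, num] (size 3)
  Action 6: reduce by F -> num : pop 1, push F -> stack = [T, *, F] (size 3)
  Action 7: reduce by T -> T * F : pop 3, push T -> stack = [T] (size 1)
Final stack size: 1

1


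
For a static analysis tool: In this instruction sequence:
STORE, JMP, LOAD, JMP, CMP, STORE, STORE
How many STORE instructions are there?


Scanning instruction sequence for STORE:
  Position 1: STORE <- MATCH
  Position 2: JMP
  Position 3: LOAD
  Position 4: JMP
  Position 5: CMP
  Position 6: STORE <- MATCH
  Position 7: STORE <- MATCH
Matches at positions: [1, 6, 7]
Total STORE count: 3

3


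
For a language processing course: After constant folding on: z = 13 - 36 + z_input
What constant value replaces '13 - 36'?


Identifying constant sub-expression:
  Original: z = 13 - 36 + z_input
  13 and 36 are both compile-time constants
  Evaluating: 13 - 36 = -23
  After folding: z = -23 + z_input

-23


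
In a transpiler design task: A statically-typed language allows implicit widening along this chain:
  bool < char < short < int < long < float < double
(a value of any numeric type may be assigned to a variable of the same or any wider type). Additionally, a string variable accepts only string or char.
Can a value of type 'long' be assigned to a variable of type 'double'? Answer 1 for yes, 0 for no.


Target variable type: double
Source value type: long
Numeric ranks: long=4, double=6
Widening allowed iff rank(source) <= rank(target): 4 <= 6? Yes
Result: 1

1


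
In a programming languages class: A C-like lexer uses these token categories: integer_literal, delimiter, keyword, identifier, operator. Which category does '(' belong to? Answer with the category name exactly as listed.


Token: '('
Checking categories:
  identifier: no
  integer_literal: no
  operator: no
  keyword: no
  delimiter: YES
Category: delimiter

delimiter


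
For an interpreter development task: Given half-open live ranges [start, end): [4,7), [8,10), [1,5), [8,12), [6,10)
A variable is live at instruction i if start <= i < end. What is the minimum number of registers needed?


Live ranges:
  Var0: [4, 7)
  Var1: [8, 10)
  Var2: [1, 5)
  Var3: [8, 12)
  Var4: [6, 10)
Sweep-line events (position, delta, active):
  pos=1 start -> active=1
  pos=4 start -> active=2
  pos=5 end -> active=1
  pos=6 start -> active=2
  pos=7 end -> active=1
  pos=8 start -> active=2
  pos=8 start -> active=3
  pos=10 end -> active=2
  pos=10 end -> active=1
  pos=12 end -> active=0
Maximum simultaneous active: 3
Minimum registers needed: 3

3


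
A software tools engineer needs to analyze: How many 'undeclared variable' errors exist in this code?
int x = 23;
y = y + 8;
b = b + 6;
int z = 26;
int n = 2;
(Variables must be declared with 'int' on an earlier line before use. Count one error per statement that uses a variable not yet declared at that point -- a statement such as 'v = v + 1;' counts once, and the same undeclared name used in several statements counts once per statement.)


Scanning code line by line:
  Line 1: declare 'x' -> declared = ['x']
  Line 2: use 'y' -> ERROR (undeclared)
  Line 3: use 'b' -> ERROR (undeclared)
  Line 4: declare 'z' -> declared = ['x', 'z']
  Line 5: declare 'n' -> declared = ['n', 'x', 'z']
Total undeclared variable errors: 2

2


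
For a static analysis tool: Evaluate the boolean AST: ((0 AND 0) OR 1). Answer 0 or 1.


Step 1: Evaluate inner node
  0 AND 0 = 0
Step 2: Evaluate root node
  0 OR 1 = 1

1


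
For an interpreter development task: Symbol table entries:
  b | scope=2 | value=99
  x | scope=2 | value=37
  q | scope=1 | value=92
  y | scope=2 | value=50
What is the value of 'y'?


Searching symbol table for 'y':
  b | scope=2 | value=99
  x | scope=2 | value=37
  q | scope=1 | value=92
  y | scope=2 | value=50 <- MATCH
Found 'y' at scope 2 with value 50

50


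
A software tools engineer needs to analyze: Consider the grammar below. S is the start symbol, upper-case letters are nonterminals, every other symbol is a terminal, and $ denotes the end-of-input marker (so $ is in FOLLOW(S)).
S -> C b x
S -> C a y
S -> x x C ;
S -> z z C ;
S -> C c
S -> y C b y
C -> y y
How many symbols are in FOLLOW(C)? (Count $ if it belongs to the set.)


S is the start symbol and does not occur in any rule body, so FOLLOW(S) = {$}.
Examining every occurrence of C in a rule body:
  S -> C b x : C is followed by terminal 'b' -> add 'b'
  S -> C a y : C is followed by terminal 'a' -> add 'a'
  S -> x x C ; : C is followed by terminal ';' -> add ';'
  S -> z z C ; : C is followed by terminal ';' -> add ';' (already in the set)
  S -> C c : C is followed by terminal 'c' -> add 'c'
  S -> y C b y : C is followed by terminal 'b' -> add 'b' (already in the set)
  C -> y y : C does not occur in the body -> contributes nothing
FOLLOW(C) = {;, a, b, c}
Count: 4

4


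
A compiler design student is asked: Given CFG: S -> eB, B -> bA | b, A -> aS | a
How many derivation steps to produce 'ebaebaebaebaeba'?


Grammar: S -> eB, B -> bA | b, A -> aS | a
Deriving 'ebaebaebaebaeba':
Step 1: S -> eB => eB
Step 2: B -> bA => ebA
Step 3: A -> aS => ebaS
Step 4: S -> eB => ebaeB
Step 5: B -> bA => ebaebA
Step 6: A -> aS => ebaebaS
Step 7: S -> eB => ebaebaeB
Step 8: B -> bA => ebaebaebA
Step 9: A -> aS => ebaebaebaS
Step 10: S -> eB => ebaebaebaeB
Step 11: B -> bA => ebaebaebaebA
Step 12: A -> aS => ebaebaebaebaS
Step 13: S -> eB => ebaebaebaebaeB
Step 14: B -> bA => ebaebaebaebaebA
Step 15: A -> a => ebaebaebaebaeba
Total derivation steps: 15

15


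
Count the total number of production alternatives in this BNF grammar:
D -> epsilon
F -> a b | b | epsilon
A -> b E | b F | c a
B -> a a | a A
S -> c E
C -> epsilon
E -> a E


Counting alternatives per rule:
  D: 1 alternative(s)
  F: 3 alternative(s)
  A: 3 alternative(s)
  B: 2 alternative(s)
  S: 1 alternative(s)
  C: 1 alternative(s)
  E: 1 alternative(s)
Sum: 1 + 3 + 3 + 2 + 1 + 1 + 1 = 12

12


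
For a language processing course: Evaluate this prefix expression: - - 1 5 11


Parsing prefix expression: - - 1 5 11
Step 1: Innermost operation '- 1 5'
  1 - 5 = -4
Step 2: Outer operation '- [-4] 11'
  -4 - 11 = -15

-15


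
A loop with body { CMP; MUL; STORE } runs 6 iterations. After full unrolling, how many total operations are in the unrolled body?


Loop body operations: CMP, MUL, STORE (3 ops per iteration)
Unrolling 6 iterations:
  Iteration 1: CMP, MUL, STORE (3 ops)
  Iteration 2: CMP, MUL, STORE (3 ops)
  Iteration 3: CMP, MUL, STORE (3 ops)
  Iteration 4: CMP, MUL, STORE (3 ops)
  Iteration 5: CMP, MUL, STORE (3 ops)
  Iteration 6: CMP, MUL, STORE (3 ops)
Total: 6 iterations * 3 ops/iter = 18 operations

18
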